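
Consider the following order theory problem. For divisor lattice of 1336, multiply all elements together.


Divisors of 1336: [1, 2, 4, 8, 167, 334, 668, 1336]
Product = n^(d(n)/2) = 1336^(8/2)
Product = 3185853730816


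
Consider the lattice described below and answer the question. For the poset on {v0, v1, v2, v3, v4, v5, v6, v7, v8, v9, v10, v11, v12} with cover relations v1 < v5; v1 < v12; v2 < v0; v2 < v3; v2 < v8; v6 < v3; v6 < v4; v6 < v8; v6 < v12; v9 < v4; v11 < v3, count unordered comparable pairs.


A comparable pair {a,b} has a < b or b < a in the order.
Count unordered pairs where one element is strictly below the other.
Examples: {v0,v2}, {v1,v5}, {v1,v12}, {v2,v3}, ...
Total comparable pairs: 11


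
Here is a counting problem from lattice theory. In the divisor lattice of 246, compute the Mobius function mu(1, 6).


In a divisor lattice, mu(a,b) = mu(b/a) where mu is the classical Mobius function.
b/a = 6/1 = 6
Prime factorization of 6: primes [2, 3]
6 is squarefree with 2 prime factor(s), so mu(6) = (-1)^2 = 1


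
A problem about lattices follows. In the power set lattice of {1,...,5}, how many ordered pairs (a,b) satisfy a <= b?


The order relation is {(a,b) : a <= b}, reflexive so it includes (a,a).
Examples: ({},{}), ({},{1,2}), ({},{1,2,3}), ({},{1,2,3,4}), ({},{1,2,3,4,5}), ...
Total ordered pairs: 243


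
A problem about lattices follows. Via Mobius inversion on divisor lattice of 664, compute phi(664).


phi(n) = n * prod_{p|n} (1 - 1/p).
Prime divisors of 664: [2, 83]
phi(664) = 664 * (1 - 1/2) * (1 - 1/83)
phi(664) = 328


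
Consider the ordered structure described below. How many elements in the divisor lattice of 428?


Divisors of 428: [1, 2, 4, 107, 214, 428]
Count: 6


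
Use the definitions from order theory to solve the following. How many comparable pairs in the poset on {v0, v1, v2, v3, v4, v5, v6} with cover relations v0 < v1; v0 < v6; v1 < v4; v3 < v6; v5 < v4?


A comparable pair {a,b} has a < b or b < a in the order.
Count unordered pairs where one element is strictly below the other.
Examples: {v0,v1}, {v0,v4}, {v0,v6}, {v1,v4}, ...
Total comparable pairs: 6


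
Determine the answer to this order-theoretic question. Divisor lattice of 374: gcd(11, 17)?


Meet=gcd.
gcd(11,17)=1


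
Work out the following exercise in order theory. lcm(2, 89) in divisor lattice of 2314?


Join=lcm.
gcd(2,89)=1
lcm=178


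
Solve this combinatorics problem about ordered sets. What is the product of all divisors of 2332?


Divisors of 2332: [1, 2, 4, 11, 22, 44, 53, 106, 212, 583, 1166, 2332]
Product = n^(d(n)/2) = 2332^(12/2)
Product = 160831560769750503424


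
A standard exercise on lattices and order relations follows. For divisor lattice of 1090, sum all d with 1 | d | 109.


Interval [1,109] in divisors of 1090: [1, 109]
Sum = 110


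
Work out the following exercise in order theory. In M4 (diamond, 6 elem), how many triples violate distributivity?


Distributive law: a ^ (b v c) = (a ^ b) v (a ^ c).
Check all 6^3 = 216 ordered triples (a,b,c).
  e.g. a=a1, b=a2, c=a3: lhs=a1 != rhs=0
  e.g. a=a1, b=a2, c=a4: lhs=a1 != rhs=0
Total violating triples: 24


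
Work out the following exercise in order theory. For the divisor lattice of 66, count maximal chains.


A maximal chain goes from the minimum element to a maximal element via cover relations.
Counting all min-to-max paths in the cover graph.
Total maximal chains: 6


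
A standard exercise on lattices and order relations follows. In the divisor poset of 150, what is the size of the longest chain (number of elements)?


A chain is a totally ordered subset; we count the number of elements in a maximum chain.
Compute, for each element x, the size of the longest chain ending at x:
  1: 1
  2: 2
  3: 2
  5: 2
  25: 3
  6: 3
  ...
A maximum chain: 1 < 2 < 6 < 30 < 150
Number of elements in the longest chain: 5


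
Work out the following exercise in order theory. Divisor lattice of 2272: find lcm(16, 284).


In a divisor lattice, join = lcm (least common multiple).
gcd(16,284) = 4
lcm(16,284) = 16*284/gcd = 4544/4 = 1136


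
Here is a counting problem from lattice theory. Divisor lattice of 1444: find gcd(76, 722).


In a divisor lattice, meet = gcd (greatest common divisor).
By Euclidean algorithm or factoring: gcd(76,722) = 38


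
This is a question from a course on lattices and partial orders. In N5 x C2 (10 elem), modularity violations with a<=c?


Modular law: if a <= c then a v (b ^ c) = (a v b) ^ c.
Check all triples (a,b,c) with a <= c among 10 elements.
  e.g. a=(a,0), b=(c,0), c=(b,0): lhs=(a,0) != rhs=(b,0)
  e.g. a=(a,0), b=(c,1), c=(b,0): lhs=(a,0) != rhs=(b,0)
Total violating triples: 6


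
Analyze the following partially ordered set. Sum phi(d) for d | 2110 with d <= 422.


Divisors of 2110 up to 422: [1, 2, 5, 10, 211, 422]
phi values: [1, 1, 4, 4, 210, 210]
Sum = 430


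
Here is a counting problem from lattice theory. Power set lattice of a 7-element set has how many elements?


Power set = 2^n.
2^7 = 128


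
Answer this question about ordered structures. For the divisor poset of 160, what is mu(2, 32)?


In a divisor lattice, mu(a,b) = mu(b/a) where mu is the classical Mobius function.
b/a = 32/2 = 16
Prime factorization of 16: primes [2]
16 is not squarefree, so mu(16) = 0


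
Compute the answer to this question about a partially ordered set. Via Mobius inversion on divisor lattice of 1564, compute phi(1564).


phi(n) = n * prod_{p|n} (1 - 1/p).
Prime divisors of 1564: [2, 17, 23]
phi(1564) = 1564 * (1 - 1/2) * (1 - 1/17) * (1 - 1/23)
phi(1564) = 704


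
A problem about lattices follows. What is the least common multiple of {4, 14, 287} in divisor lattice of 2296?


In a divisor lattice, join = lcm (least common multiple).
Compute lcm iteratively: start with first element, then lcm(current, next).
Elements: [4, 14, 287]
lcm(4,14) = 28
lcm(28,287) = 1148
Final lcm = 1148


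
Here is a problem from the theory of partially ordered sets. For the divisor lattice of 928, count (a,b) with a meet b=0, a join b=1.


Complement pair (a,b): a meet b = bottom, a join b = top.
Here: gcd(a,b)=1 and lcm(a,b)=928, i.e. a*b=928 with a,b coprime.
Pairs found: (1,928), (29,32), (32,29), (928,1)
Total ordered pairs: 4


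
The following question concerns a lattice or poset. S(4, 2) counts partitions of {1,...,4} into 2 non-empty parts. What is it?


S(n,k) = k*S(n-1,k) + S(n-1,k-1).
S(3,2) = 3, S(3,1) = 1
S(4,2) = 2*3 + 1 = 6 + 1
S(4,2) = 7


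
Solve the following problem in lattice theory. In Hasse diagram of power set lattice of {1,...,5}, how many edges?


A cover relation a -< b holds when a < b with no c strictly between.
Cover relations:
  {} -< {1}
  {} -< {2}
  {} -< {3}
  {} -< {4}
  {} -< {5}
  {1} -< {1,2}
  {1} -< {1,3}
  {1} -< {1,4}
  ...72 more
Total: 80


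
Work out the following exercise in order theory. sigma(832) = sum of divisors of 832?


sigma(n) = sum of divisors.
Divisors of 832: [1, 2, 4, 8, 13, 16, 26, 32, 52, 64, 104, 208, 416, 832]
Sum = 1778


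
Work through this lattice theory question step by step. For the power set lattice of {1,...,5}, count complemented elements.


An element a is complemented if some b has a meet b = bottom, a join b = top.
every subset A has complement S\A, so all elements are complemented.
Complemented elements: {}, {1}, {2}, {3}, {4}, {5}, ... (26 more)
Count: 32


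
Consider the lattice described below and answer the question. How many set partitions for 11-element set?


B(n) = number of set partitions of an n-element set.
B(n) satisfies the recurrence: B(n+1) = sum_k C(n,k)*B(k).
B(11) = 678570


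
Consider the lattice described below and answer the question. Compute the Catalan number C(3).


C(n) = C(2n, n) / (n+1).
C(6, 3) = 20
C(3) = 20 / 4 = 5


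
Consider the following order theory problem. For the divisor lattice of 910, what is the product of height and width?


Height = length of longest chain minus 1; width = size of largest antichain.
A maximum chain: 1 | 13 | 91 | 455 | 910  (height 4).
A maximum antichain: {10, 14, 26, 35, 65, 91}  (width 6).
Product = 4 * 6 = 24


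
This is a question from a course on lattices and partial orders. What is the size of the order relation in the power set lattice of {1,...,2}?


The order relation is {(a,b) : a <= b}, reflexive so it includes (a,a).
Examples: ({},{}), ({},{1,2}), ({},{1}), ({},{2}), ({1,2},{1,2}), ...
Total ordered pairs: 9


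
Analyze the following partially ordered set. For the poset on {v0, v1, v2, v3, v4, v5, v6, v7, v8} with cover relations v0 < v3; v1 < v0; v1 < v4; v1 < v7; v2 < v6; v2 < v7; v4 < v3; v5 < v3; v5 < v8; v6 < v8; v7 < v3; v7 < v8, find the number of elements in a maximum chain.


A chain is a totally ordered subset; we count the number of elements in a maximum chain.
Compute, for each element x, the size of the longest chain ending at x:
  v1: 1
  v2: 1
  v5: 1
  v0: 2
  v4: 2
  v6: 2
  ...
A maximum chain: v1 < v0 < v3
Number of elements in the longest chain: 3


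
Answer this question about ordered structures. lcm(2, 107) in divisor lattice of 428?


Join=lcm.
gcd(2,107)=1
lcm=214


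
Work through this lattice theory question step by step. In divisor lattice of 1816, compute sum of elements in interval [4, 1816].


Interval [4,1816] in divisors of 1816: [4, 8, 908, 1816]
Sum = 2736


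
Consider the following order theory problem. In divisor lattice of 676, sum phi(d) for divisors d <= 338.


Divisors of 676 up to 338: [1, 2, 4, 13, 26, 52, 169, 338]
phi values: [1, 1, 2, 12, 12, 24, 156, 156]
Sum = 364


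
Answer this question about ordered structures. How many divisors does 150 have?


Divisors of 150: [1, 2, 3, 5, 6, 10, 15, 25, 30, 50, 75, 150]
Count: 12


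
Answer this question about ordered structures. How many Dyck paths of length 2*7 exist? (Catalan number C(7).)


C(n) = C(2n, n) / (n+1).
C(14, 7) = 3432
C(7) = 3432 / 8 = 429


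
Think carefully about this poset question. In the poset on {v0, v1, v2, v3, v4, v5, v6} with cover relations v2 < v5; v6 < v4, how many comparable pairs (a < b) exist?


A comparable pair {a,b} has a < b or b < a in the order.
Count unordered pairs where one element is strictly below the other.
Examples: {v2,v5}, {v4,v6}
Total comparable pairs: 2


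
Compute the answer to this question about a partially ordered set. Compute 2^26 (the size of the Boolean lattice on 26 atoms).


Power set = 2^n.
2^26 = 67108864


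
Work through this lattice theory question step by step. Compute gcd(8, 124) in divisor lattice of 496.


In a divisor lattice, meet = gcd (greatest common divisor).
By Euclidean algorithm or factoring: gcd(8,124) = 4


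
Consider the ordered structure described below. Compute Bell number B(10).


B(n) = number of set partitions of an n-element set.
B(n) satisfies the recurrence: B(n+1) = sum_k C(n,k)*B(k).
B(10) = 115975


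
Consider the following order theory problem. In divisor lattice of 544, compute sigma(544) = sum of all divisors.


sigma(n) = sum of divisors.
Divisors of 544: [1, 2, 4, 8, 16, 17, 32, 34, 68, 136, 272, 544]
Sum = 1134


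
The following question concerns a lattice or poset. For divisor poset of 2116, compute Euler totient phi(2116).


phi(n) = n * prod_{p|n} (1 - 1/p).
Prime divisors of 2116: [2, 23]
phi(2116) = 2116 * (1 - 1/2) * (1 - 1/23)
phi(2116) = 1012


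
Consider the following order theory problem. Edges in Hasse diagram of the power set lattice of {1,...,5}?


A cover relation a -< b holds when a < b with no c strictly between.
Cover relations:
  {} -< {1}
  {} -< {2}
  {} -< {3}
  {} -< {4}
  {} -< {5}
  {1} -< {1,2}
  {1} -< {1,3}
  {1} -< {1,4}
  ...72 more
Total: 80


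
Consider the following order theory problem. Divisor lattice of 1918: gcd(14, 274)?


Meet=gcd.
gcd(14,274)=2


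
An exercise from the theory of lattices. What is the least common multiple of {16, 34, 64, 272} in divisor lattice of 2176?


In a divisor lattice, join = lcm (least common multiple).
Compute lcm iteratively: start with first element, then lcm(current, next).
Elements: [16, 34, 64, 272]
lcm(16,34) = 272
lcm(272,64) = 1088
lcm(1088,272) = 1088
Final lcm = 1088


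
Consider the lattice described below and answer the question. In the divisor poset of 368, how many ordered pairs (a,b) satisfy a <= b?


The order relation is {(a,b) : a <= b}, reflexive so it includes (a,a).
Examples: (1,1), (1,16), (1,184), (1,2), (1,23), ...
Total ordered pairs: 45


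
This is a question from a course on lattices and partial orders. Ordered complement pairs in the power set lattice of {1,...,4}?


Complement pair (a,b): a meet b = bottom, a join b = top.
Here: A intersect B = {} and A union B = {1,...,4}.
Pairs found: ({},{1,2,3,4}), ({1},{2,3,4}), ({2},{1,3,4}), ({3},{1,2,4}), ... (12 more)
Total ordered pairs: 16


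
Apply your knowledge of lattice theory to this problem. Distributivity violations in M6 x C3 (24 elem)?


Distributive law: a ^ (b v c) = (a ^ b) v (a ^ c).
Check all 24^3 = 13824 ordered triples (a,b,c).
  e.g. a=(a1,0), b=(a2,0), c=(a3,0): lhs=(a1,0) != rhs=(0,0)
  e.g. a=(a1,0), b=(a2,0), c=(a3,1): lhs=(a1,0) != rhs=(0,0)
Total violating triples: 3240


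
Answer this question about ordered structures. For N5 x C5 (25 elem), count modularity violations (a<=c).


Modular law: if a <= c then a v (b ^ c) = (a v b) ^ c.
Check all triples (a,b,c) with a <= c among 25 elements.
  e.g. a=(a,0), b=(c,0), c=(b,0): lhs=(a,0) != rhs=(b,0)
  e.g. a=(a,0), b=(c,1), c=(b,0): lhs=(a,0) != rhs=(b,0)
Total violating triples: 75


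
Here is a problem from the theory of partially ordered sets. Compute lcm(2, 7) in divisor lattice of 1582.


In a divisor lattice, join = lcm (least common multiple).
gcd(2,7) = 1
lcm(2,7) = 2*7/gcd = 14/1 = 14


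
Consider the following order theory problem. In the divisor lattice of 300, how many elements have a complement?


An element a is complemented if some b has a meet b = bottom, a join b = top.
a is complemented iff gcd(a, n/a)=1, i.e. a is a unitary divisor of 300.
Complemented elements: 1, 3, 4, 12, 25, 75, ... (2 more)
Count: 8


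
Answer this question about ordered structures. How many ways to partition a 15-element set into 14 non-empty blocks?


S(n,k) = k*S(n-1,k) + S(n-1,k-1).
S(14,14) = 1, S(14,13) = 91
S(15,14) = 14*1 + 91 = 14 + 91
S(15,14) = 105


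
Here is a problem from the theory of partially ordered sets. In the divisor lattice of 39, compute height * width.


Height = length of longest chain minus 1; width = size of largest antichain.
A maximum chain: 1 | 13 | 39  (height 2).
A maximum antichain: {3, 13}  (width 2).
Product = 2 * 2 = 4


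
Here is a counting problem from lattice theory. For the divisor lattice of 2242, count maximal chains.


A maximal chain goes from the minimum element to a maximal element via cover relations.
Counting all min-to-max paths in the cover graph.
Total maximal chains: 6


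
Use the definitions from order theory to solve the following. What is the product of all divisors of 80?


Divisors of 80: [1, 2, 4, 5, 8, 10, 16, 20, 40, 80]
Product = n^(d(n)/2) = 80^(10/2)
Product = 3276800000


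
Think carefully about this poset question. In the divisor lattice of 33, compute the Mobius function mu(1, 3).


In a divisor lattice, mu(a,b) = mu(b/a) where mu is the classical Mobius function.
b/a = 3/1 = 3
Prime factorization of 3: primes [3]
3 is squarefree with 1 prime factor(s), so mu(3) = (-1)^1 = -1


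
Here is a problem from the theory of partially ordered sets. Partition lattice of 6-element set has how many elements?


B(n) = number of set partitions of an n-element set.
B(n) satisfies the recurrence: B(n+1) = sum_k C(n,k)*B(k).
B(6) = 203


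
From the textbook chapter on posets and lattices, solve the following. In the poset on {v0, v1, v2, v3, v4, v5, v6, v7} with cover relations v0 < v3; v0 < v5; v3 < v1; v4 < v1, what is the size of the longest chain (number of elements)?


A chain is a totally ordered subset; we count the number of elements in a maximum chain.
Compute, for each element x, the size of the longest chain ending at x:
  v0: 1
  v2: 1
  v4: 1
  v6: 1
  v7: 1
  v3: 2
  ...
A maximum chain: v0 < v3 < v1
Number of elements in the longest chain: 3


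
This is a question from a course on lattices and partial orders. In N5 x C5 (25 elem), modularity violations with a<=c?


Modular law: if a <= c then a v (b ^ c) = (a v b) ^ c.
Check all triples (a,b,c) with a <= c among 25 elements.
  e.g. a=(a,0), b=(c,0), c=(b,0): lhs=(a,0) != rhs=(b,0)
  e.g. a=(a,0), b=(c,1), c=(b,0): lhs=(a,0) != rhs=(b,0)
Total violating triples: 75


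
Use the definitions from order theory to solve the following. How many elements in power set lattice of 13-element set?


Power set = 2^n.
2^13 = 8192


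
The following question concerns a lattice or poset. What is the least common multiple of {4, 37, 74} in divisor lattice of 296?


In a divisor lattice, join = lcm (least common multiple).
Compute lcm iteratively: start with first element, then lcm(current, next).
Elements: [4, 37, 74]
lcm(4,37) = 148
lcm(148,74) = 148
Final lcm = 148


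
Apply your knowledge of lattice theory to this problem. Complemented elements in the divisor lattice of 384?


An element a is complemented if some b has a meet b = bottom, a join b = top.
a is complemented iff gcd(a, n/a)=1, i.e. a is a unitary divisor of 384.
Complemented elements: 1, 3, 128, 384
Count: 4


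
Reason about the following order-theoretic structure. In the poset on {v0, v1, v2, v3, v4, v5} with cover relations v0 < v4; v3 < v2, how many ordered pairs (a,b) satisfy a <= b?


The order relation is {(a,b) : a <= b}, reflexive so it includes (a,a).
Examples: (v0,v0), (v0,v4), (v1,v1), (v2,v2), (v3,v2), ...
Total ordered pairs: 8


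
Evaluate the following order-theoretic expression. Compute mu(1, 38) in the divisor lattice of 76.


In a divisor lattice, mu(a,b) = mu(b/a) where mu is the classical Mobius function.
b/a = 38/1 = 38
Prime factorization of 38: primes [2, 19]
38 is squarefree with 2 prime factor(s), so mu(38) = (-1)^2 = 1


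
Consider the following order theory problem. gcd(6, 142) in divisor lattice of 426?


Meet=gcd.
gcd(6,142)=2


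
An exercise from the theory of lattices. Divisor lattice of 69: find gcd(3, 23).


In a divisor lattice, meet = gcd (greatest common divisor).
By Euclidean algorithm or factoring: gcd(3,23) = 1


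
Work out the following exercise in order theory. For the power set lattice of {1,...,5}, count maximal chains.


A maximal chain goes from the minimum element to a maximal element via cover relations.
Counting all min-to-max paths in the cover graph.
Total maximal chains: 120


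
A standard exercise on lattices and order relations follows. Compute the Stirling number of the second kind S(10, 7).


S(n,k) = k*S(n-1,k) + S(n-1,k-1).
S(9,7) = 462, S(9,6) = 2646
S(10,7) = 7*462 + 2646 = 3234 + 2646
S(10,7) = 5880


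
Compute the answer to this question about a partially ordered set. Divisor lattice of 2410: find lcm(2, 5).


In a divisor lattice, join = lcm (least common multiple).
gcd(2,5) = 1
lcm(2,5) = 2*5/gcd = 10/1 = 10


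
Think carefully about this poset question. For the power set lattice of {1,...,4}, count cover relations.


A cover relation a -< b holds when a < b with no c strictly between.
Cover relations:
  {} -< {1}
  {} -< {2}
  {} -< {3}
  {} -< {4}
  {1} -< {1,2}
  {1} -< {1,3}
  {1} -< {1,4}
  {2} -< {1,2}
  ...24 more
Total: 32


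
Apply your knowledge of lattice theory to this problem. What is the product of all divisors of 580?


Divisors of 580: [1, 2, 4, 5, 10, 20, 29, 58, 116, 145, 290, 580]
Product = n^(d(n)/2) = 580^(12/2)
Product = 38068692544000000


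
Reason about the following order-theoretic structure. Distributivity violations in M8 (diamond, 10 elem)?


Distributive law: a ^ (b v c) = (a ^ b) v (a ^ c).
Check all 10^3 = 1000 ordered triples (a,b,c).
  e.g. a=a1, b=a2, c=a3: lhs=a1 != rhs=0
  e.g. a=a1, b=a2, c=a4: lhs=a1 != rhs=0
Total violating triples: 336


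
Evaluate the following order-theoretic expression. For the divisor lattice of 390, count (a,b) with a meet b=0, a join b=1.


Complement pair (a,b): a meet b = bottom, a join b = top.
Here: gcd(a,b)=1 and lcm(a,b)=390, i.e. a*b=390 with a,b coprime.
Pairs found: (1,390), (2,195), (3,130), (5,78), ... (12 more)
Total ordered pairs: 16


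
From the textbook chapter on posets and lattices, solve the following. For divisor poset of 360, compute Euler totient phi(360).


phi(n) = n * prod_{p|n} (1 - 1/p).
Prime divisors of 360: [2, 3, 5]
phi(360) = 360 * (1 - 1/2) * (1 - 1/3) * (1 - 1/5)
phi(360) = 96


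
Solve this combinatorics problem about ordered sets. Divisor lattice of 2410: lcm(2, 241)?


Join=lcm.
gcd(2,241)=1
lcm=482


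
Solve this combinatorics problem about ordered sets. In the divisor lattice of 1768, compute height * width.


Height = length of longest chain minus 1; width = size of largest antichain.
A maximum chain: 1 | 17 | 221 | 442 | 884 | 1768  (height 5).
A maximum antichain: {4, 26, 34, 221}  (width 4).
Product = 5 * 4 = 20


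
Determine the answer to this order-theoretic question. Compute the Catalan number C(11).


C(n) = C(2n, n) / (n+1).
C(22, 11) = 705432
C(11) = 705432 / 12 = 58786


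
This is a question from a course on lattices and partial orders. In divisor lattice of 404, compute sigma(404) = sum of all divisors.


sigma(n) = sum of divisors.
Divisors of 404: [1, 2, 4, 101, 202, 404]
Sum = 714


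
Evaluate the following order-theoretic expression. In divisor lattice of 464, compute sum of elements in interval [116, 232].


Interval [116,232] in divisors of 464: [116, 232]
Sum = 348


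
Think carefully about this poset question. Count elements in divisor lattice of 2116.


Divisors of 2116: [1, 2, 4, 23, 46, 92, 529, 1058, 2116]
Count: 9


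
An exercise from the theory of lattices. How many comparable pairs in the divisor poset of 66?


A comparable pair {a,b} has a < b or b < a in the order.
Count unordered pairs where one element is strictly below the other.
Examples: {1,2}, {1,3}, {1,6}, {1,11}, ...
Total comparable pairs: 19


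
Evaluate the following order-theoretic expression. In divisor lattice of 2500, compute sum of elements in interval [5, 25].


Interval [5,25] in divisors of 2500: [5, 25]
Sum = 30


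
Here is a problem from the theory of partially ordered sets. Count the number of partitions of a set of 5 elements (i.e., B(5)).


B(n) = number of set partitions of an n-element set.
B(n) satisfies the recurrence: B(n+1) = sum_k C(n,k)*B(k).
B(5) = 52


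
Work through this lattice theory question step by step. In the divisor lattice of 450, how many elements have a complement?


An element a is complemented if some b has a meet b = bottom, a join b = top.
a is complemented iff gcd(a, n/a)=1, i.e. a is a unitary divisor of 450.
Complemented elements: 1, 2, 9, 18, 25, 50, ... (2 more)
Count: 8


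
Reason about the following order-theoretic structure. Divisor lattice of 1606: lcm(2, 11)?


Join=lcm.
gcd(2,11)=1
lcm=22


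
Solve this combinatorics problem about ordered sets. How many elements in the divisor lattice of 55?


Divisors of 55: [1, 5, 11, 55]
Count: 4


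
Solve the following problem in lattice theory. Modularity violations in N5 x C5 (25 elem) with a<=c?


Modular law: if a <= c then a v (b ^ c) = (a v b) ^ c.
Check all triples (a,b,c) with a <= c among 25 elements.
  e.g. a=(a,0), b=(c,0), c=(b,0): lhs=(a,0) != rhs=(b,0)
  e.g. a=(a,0), b=(c,1), c=(b,0): lhs=(a,0) != rhs=(b,0)
Total violating triples: 75


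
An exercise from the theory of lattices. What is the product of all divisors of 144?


Divisors of 144: [1, 2, 3, 4, 6, 8, 9, 12, 16, 18, 24, 36, 48, 72, 144]
Product = n^(d(n)/2) = 144^(15/2)
Product = 15407021574586368


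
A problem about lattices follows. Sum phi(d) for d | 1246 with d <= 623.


Divisors of 1246 up to 623: [1, 2, 7, 14, 89, 178, 623]
phi values: [1, 1, 6, 6, 88, 88, 528]
Sum = 718


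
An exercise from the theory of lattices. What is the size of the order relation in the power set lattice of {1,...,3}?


The order relation is {(a,b) : a <= b}, reflexive so it includes (a,a).
Examples: ({},{}), ({},{1,2}), ({},{1,2,3}), ({},{1,3}), ({},{1}), ...
Total ordered pairs: 27


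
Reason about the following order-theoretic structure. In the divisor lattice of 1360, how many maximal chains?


A maximal chain goes from the minimum element to a maximal element via cover relations.
Counting all min-to-max paths in the cover graph.
Total maximal chains: 30


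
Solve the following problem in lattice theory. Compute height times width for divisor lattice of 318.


Height = length of longest chain minus 1; width = size of largest antichain.
A maximum chain: 1 | 53 | 159 | 318  (height 3).
A maximum antichain: {2, 3, 53}  (width 3).
Product = 3 * 3 = 9


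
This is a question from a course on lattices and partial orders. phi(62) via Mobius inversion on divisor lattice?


phi(n) = n * prod_{p|n} (1 - 1/p).
Prime divisors of 62: [2, 31]
phi(62) = 62 * (1 - 1/2) * (1 - 1/31)
phi(62) = 30


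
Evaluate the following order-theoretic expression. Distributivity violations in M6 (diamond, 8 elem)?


Distributive law: a ^ (b v c) = (a ^ b) v (a ^ c).
Check all 8^3 = 512 ordered triples (a,b,c).
  e.g. a=a1, b=a2, c=a3: lhs=a1 != rhs=0
  e.g. a=a1, b=a2, c=a4: lhs=a1 != rhs=0
Total violating triples: 120


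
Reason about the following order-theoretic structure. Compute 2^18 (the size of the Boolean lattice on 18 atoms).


Power set = 2^n.
2^18 = 262144


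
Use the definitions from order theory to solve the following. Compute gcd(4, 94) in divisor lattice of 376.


In a divisor lattice, meet = gcd (greatest common divisor).
By Euclidean algorithm or factoring: gcd(4,94) = 2


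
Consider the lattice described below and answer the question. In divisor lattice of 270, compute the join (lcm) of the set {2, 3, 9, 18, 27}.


In a divisor lattice, join = lcm (least common multiple).
Compute lcm iteratively: start with first element, then lcm(current, next).
Elements: [2, 3, 9, 18, 27]
lcm(2,3) = 6
lcm(6,9) = 18
lcm(18,18) = 18
lcm(18,27) = 54
Final lcm = 54


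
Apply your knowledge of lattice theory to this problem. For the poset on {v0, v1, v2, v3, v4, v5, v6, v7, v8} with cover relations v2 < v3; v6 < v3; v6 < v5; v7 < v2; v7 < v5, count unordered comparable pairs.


A comparable pair {a,b} has a < b or b < a in the order.
Count unordered pairs where one element is strictly below the other.
Examples: {v2,v3}, {v2,v7}, {v3,v6}, {v3,v7}, ...
Total comparable pairs: 6


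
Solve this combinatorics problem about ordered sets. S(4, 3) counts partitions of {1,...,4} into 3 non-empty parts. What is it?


S(n,k) = k*S(n-1,k) + S(n-1,k-1).
S(3,3) = 1, S(3,2) = 3
S(4,3) = 3*1 + 3 = 3 + 3
S(4,3) = 6


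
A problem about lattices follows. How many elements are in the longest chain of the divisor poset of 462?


A chain is a totally ordered subset; we count the number of elements in a maximum chain.
Compute, for each element x, the size of the longest chain ending at x:
  1: 1
  2: 2
  3: 2
  7: 2
  11: 2
  6: 3
  ...
A maximum chain: 1 < 2 < 6 < 42 < 462
Number of elements in the longest chain: 5


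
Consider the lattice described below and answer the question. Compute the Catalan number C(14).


C(n) = C(2n, n) / (n+1).
C(28, 14) = 40116600
C(14) = 40116600 / 15 = 2674440


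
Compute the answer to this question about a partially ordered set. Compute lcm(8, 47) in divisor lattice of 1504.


In a divisor lattice, join = lcm (least common multiple).
gcd(8,47) = 1
lcm(8,47) = 8*47/gcd = 376/1 = 376


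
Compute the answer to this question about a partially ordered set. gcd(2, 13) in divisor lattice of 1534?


Meet=gcd.
gcd(2,13)=1


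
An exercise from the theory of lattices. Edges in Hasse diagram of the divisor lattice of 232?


A cover relation a -< b holds when a < b with no c strictly between.
Cover relations:
  1 -< 2
  1 -< 29
  2 -< 4
  2 -< 58
  4 -< 8
  4 -< 116
  8 -< 232
  29 -< 58
  ...2 more
Total: 10


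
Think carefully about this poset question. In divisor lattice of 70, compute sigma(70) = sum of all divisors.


sigma(n) = sum of divisors.
Divisors of 70: [1, 2, 5, 7, 10, 14, 35, 70]
Sum = 144


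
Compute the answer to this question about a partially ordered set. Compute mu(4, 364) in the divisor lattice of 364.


In a divisor lattice, mu(a,b) = mu(b/a) where mu is the classical Mobius function.
b/a = 364/4 = 91
Prime factorization of 91: primes [7, 13]
91 is squarefree with 2 prime factor(s), so mu(91) = (-1)^2 = 1


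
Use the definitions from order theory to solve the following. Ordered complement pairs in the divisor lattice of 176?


Complement pair (a,b): a meet b = bottom, a join b = top.
Here: gcd(a,b)=1 and lcm(a,b)=176, i.e. a*b=176 with a,b coprime.
Pairs found: (1,176), (11,16), (16,11), (176,1)
Total ordered pairs: 4


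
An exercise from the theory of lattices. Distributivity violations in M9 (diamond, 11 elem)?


Distributive law: a ^ (b v c) = (a ^ b) v (a ^ c).
Check all 11^3 = 1331 ordered triples (a,b,c).
  e.g. a=a1, b=a2, c=a3: lhs=a1 != rhs=0
  e.g. a=a1, b=a2, c=a4: lhs=a1 != rhs=0
Total violating triples: 504


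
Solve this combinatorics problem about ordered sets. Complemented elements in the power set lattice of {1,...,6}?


An element a is complemented if some b has a meet b = bottom, a join b = top.
every subset A has complement S\A, so all elements are complemented.
Complemented elements: {}, {1}, {2}, {3}, {4}, {5}, ... (58 more)
Count: 64


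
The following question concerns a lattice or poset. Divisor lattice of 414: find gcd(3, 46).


In a divisor lattice, meet = gcd (greatest common divisor).
By Euclidean algorithm or factoring: gcd(3,46) = 1


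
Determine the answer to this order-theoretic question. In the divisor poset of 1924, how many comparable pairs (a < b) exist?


A comparable pair {a,b} has a < b or b < a in the order.
Count unordered pairs where one element is strictly below the other.
Examples: {1,2}, {1,4}, {1,13}, {1,26}, ...
Total comparable pairs: 42


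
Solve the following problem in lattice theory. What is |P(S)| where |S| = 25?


Power set = 2^n.
2^25 = 33554432


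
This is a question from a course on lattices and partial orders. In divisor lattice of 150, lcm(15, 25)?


Join=lcm.
gcd(15,25)=5
lcm=75


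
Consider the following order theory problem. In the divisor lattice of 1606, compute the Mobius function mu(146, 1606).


In a divisor lattice, mu(a,b) = mu(b/a) where mu is the classical Mobius function.
b/a = 1606/146 = 11
Prime factorization of 11: primes [11]
11 is squarefree with 1 prime factor(s), so mu(11) = (-1)^1 = -1


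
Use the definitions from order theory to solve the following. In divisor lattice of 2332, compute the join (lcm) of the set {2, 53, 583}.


In a divisor lattice, join = lcm (least common multiple).
Compute lcm iteratively: start with first element, then lcm(current, next).
Elements: [2, 53, 583]
lcm(2,53) = 106
lcm(106,583) = 1166
Final lcm = 1166


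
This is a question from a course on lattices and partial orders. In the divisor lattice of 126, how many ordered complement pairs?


Complement pair (a,b): a meet b = bottom, a join b = top.
Here: gcd(a,b)=1 and lcm(a,b)=126, i.e. a*b=126 with a,b coprime.
Pairs found: (1,126), (2,63), (7,18), (9,14), ... (4 more)
Total ordered pairs: 8


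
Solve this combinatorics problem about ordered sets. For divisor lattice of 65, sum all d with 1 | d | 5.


Interval [1,5] in divisors of 65: [1, 5]
Sum = 6


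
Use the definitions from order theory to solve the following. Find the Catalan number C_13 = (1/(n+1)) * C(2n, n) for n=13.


C(n) = C(2n, n) / (n+1).
C(26, 13) = 10400600
C(13) = 10400600 / 14 = 742900


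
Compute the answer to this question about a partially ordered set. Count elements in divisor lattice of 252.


Divisors of 252: [1, 2, 3, 4, 6, 7, 9, 12, 14, 18, 21, 28, 36, 42, 63, 84, 126, 252]
Count: 18


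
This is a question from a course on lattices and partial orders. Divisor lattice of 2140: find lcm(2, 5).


In a divisor lattice, join = lcm (least common multiple).
gcd(2,5) = 1
lcm(2,5) = 2*5/gcd = 10/1 = 10


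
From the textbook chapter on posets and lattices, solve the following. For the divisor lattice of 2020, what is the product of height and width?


Height = length of longest chain minus 1; width = size of largest antichain.
A maximum chain: 1 | 101 | 505 | 1010 | 2020  (height 4).
A maximum antichain: {4, 10, 202, 505}  (width 4).
Product = 4 * 4 = 16


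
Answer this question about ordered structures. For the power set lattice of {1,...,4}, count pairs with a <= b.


The order relation is {(a,b) : a <= b}, reflexive so it includes (a,a).
Examples: ({},{}), ({},{1,2}), ({},{1,2,3}), ({},{1,2,3,4}), ({},{1,2,4}), ...
Total ordered pairs: 81


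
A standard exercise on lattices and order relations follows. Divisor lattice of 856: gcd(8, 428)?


Meet=gcd.
gcd(8,428)=4


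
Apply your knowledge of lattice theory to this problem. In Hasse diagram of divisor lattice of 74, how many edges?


A cover relation a -< b holds when a < b with no c strictly between.
Cover relations:
  1 -< 2
  1 -< 37
  2 -< 74
  37 -< 74
Total: 4


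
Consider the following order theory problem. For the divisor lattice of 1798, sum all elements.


sigma(n) = sum of divisors.
Divisors of 1798: [1, 2, 29, 31, 58, 62, 899, 1798]
Sum = 2880


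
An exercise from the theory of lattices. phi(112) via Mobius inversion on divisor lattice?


phi(n) = n * prod_{p|n} (1 - 1/p).
Prime divisors of 112: [2, 7]
phi(112) = 112 * (1 - 1/2) * (1 - 1/7)
phi(112) = 48


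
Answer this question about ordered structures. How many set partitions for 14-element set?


B(n) = number of set partitions of an n-element set.
B(n) satisfies the recurrence: B(n+1) = sum_k C(n,k)*B(k).
B(14) = 190899322


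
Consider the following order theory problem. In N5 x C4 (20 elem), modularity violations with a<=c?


Modular law: if a <= c then a v (b ^ c) = (a v b) ^ c.
Check all triples (a,b,c) with a <= c among 20 elements.
  e.g. a=(a,0), b=(c,0), c=(b,0): lhs=(a,0) != rhs=(b,0)
  e.g. a=(a,0), b=(c,1), c=(b,0): lhs=(a,0) != rhs=(b,0)
Total violating triples: 40


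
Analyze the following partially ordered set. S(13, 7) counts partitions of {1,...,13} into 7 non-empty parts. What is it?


S(n,k) = k*S(n-1,k) + S(n-1,k-1).
S(12,7) = 627396, S(12,6) = 1323652
S(13,7) = 7*627396 + 1323652 = 4391772 + 1323652
S(13,7) = 5715424


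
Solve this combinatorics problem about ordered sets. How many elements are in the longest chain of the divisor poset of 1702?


A chain is a totally ordered subset; we count the number of elements in a maximum chain.
Compute, for each element x, the size of the longest chain ending at x:
  1: 1
  2: 2
  23: 2
  37: 2
  46: 3
  74: 3
  ...
A maximum chain: 1 < 2 < 46 < 1702
Number of elements in the longest chain: 4


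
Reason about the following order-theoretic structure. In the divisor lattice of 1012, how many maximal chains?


A maximal chain goes from the minimum element to a maximal element via cover relations.
Counting all min-to-max paths in the cover graph.
Total maximal chains: 12


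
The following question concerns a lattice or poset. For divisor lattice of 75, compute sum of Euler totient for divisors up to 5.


Divisors of 75 up to 5: [1, 3, 5]
phi values: [1, 2, 4]
Sum = 7


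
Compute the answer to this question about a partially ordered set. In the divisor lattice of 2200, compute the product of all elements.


Divisors of 2200: [1, 2, 4, 5, 8, 10, 11, 20, 22, 25, 40, 44, 50, 55, 88, 100, 110, 200, 220, 275, 440, 550, 1100, 2200]
Product = n^(d(n)/2) = 2200^(24/2)
Product = 12855002631049216000000000000000000000000


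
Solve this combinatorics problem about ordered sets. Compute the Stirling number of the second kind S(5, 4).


S(n,k) = k*S(n-1,k) + S(n-1,k-1).
S(4,4) = 1, S(4,3) = 6
S(5,4) = 4*1 + 6 = 4 + 6
S(5,4) = 10


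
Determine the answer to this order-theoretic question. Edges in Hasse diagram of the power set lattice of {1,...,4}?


A cover relation a -< b holds when a < b with no c strictly between.
Cover relations:
  {} -< {1}
  {} -< {2}
  {} -< {3}
  {} -< {4}
  {1} -< {1,2}
  {1} -< {1,3}
  {1} -< {1,4}
  {2} -< {1,2}
  ...24 more
Total: 32


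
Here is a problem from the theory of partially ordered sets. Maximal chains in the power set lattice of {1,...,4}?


A maximal chain goes from the minimum element to a maximal element via cover relations.
Counting all min-to-max paths in the cover graph.
Total maximal chains: 24


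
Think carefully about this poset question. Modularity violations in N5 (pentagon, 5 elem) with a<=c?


Modular law: if a <= c then a v (b ^ c) = (a v b) ^ c.
Check all triples (a,b,c) with a <= c among 5 elements.
  e.g. a=a, b=c, c=b: lhs=a != rhs=b
Total violating triples: 1


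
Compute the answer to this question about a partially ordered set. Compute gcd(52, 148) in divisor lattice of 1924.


In a divisor lattice, meet = gcd (greatest common divisor).
By Euclidean algorithm or factoring: gcd(52,148) = 4


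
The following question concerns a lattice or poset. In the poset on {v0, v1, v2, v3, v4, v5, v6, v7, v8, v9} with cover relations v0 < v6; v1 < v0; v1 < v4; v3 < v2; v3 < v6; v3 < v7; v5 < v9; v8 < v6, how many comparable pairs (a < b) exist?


A comparable pair {a,b} has a < b or b < a in the order.
Count unordered pairs where one element is strictly below the other.
Examples: {v0,v1}, {v0,v6}, {v1,v4}, {v1,v6}, ...
Total comparable pairs: 9


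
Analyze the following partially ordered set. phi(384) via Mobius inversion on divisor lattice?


phi(n) = n * prod_{p|n} (1 - 1/p).
Prime divisors of 384: [2, 3]
phi(384) = 384 * (1 - 1/2) * (1 - 1/3)
phi(384) = 128


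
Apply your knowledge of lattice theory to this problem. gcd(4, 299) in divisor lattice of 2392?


Meet=gcd.
gcd(4,299)=1


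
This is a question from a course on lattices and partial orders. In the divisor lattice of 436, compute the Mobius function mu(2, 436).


In a divisor lattice, mu(a,b) = mu(b/a) where mu is the classical Mobius function.
b/a = 436/2 = 218
Prime factorization of 218: primes [2, 109]
218 is squarefree with 2 prime factor(s), so mu(218) = (-1)^2 = 1


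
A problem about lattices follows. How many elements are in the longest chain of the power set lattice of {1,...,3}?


A chain is a totally ordered subset; we count the number of elements in a maximum chain.
Compute, for each element x, the size of the longest chain ending at x:
  {}: 1
  {1}: 2
  {2}: 2
  {3}: 2
  {1,2}: 3
  {1,3}: 3
  ...
A maximum chain: {} < {1} < {1,2} < {1,2,3}
Number of elements in the longest chain: 4


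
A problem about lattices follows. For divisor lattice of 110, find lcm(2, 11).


In a divisor lattice, join = lcm (least common multiple).
Compute lcm iteratively: start with first element, then lcm(current, next).
Elements: [2, 11]
lcm(2,11) = 22
Final lcm = 22


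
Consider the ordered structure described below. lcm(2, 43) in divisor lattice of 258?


Join=lcm.
gcd(2,43)=1
lcm=86


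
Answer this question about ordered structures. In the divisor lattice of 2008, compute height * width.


Height = length of longest chain minus 1; width = size of largest antichain.
A maximum chain: 1 | 251 | 502 | 1004 | 2008  (height 4).
A maximum antichain: {2, 251}  (width 2).
Product = 4 * 2 = 8
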